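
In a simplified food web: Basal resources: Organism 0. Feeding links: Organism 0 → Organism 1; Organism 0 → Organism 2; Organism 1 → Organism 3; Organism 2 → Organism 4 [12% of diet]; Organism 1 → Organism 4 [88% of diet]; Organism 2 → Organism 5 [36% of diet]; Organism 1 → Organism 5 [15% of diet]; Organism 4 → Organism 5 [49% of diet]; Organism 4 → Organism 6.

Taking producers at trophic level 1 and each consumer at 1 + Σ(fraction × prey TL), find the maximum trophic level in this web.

4

Organism 1: 1 + 1 = 2
Organism 2: 1 + 1 = 2
Organism 3: 1 + 2 = 3
Organism 4: 1 + (0.12×2 + 0.88×2) = 3
Organism 5: 1 + (0.36×2 + 0.15×2 + 0.49×3) = 3.49
Organism 6: 1 + 3 = 4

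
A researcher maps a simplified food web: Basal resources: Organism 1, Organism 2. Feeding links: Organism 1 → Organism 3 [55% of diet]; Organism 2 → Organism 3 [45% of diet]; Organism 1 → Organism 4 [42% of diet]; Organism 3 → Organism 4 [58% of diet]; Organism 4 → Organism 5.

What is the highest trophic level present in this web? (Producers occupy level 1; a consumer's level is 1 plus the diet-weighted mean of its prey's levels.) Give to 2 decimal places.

Organism 3: 1 + (0.55×1 + 0.45×1) = 2
Organism 4: 1 + (0.42×1 + 0.58×2) = 2.58
Organism 5: 1 + 2.58 = 3.58

3.58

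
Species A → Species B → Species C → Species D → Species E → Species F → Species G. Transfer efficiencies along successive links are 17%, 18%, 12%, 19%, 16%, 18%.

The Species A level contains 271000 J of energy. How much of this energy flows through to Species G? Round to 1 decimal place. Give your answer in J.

Species B: 271000 × 0.17 = 46070 J
Species C: 46070 × 0.18 = 8292.6 J
Species D: 8292.6 × 0.12 = 995.112 J
Species E: 995.112 × 0.19 = 189.07128 J
Species F: 189.07128 × 0.16 = 30.2514048 J
Species G: 30.2514048 × 0.18 = 5.445252864 J

5.4 J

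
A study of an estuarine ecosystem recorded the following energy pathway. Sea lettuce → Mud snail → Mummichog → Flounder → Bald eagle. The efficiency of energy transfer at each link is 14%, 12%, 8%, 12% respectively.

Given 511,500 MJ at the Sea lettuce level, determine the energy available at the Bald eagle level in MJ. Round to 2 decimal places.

82.49 MJ

Mud snail: 511500 × 0.14 = 71610 MJ
Mummichog: 71610 × 0.12 = 8593.2 MJ
Flounder: 8593.2 × 0.08 = 687.456 MJ
Bald eagle: 687.456 × 0.12 = 82.49472 MJ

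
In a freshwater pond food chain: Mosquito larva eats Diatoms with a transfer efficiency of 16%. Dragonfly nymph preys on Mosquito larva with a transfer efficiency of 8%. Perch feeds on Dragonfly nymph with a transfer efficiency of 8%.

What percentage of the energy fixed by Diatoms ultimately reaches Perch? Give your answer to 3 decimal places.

Product of link efficiencies: 0.16 × 0.08 × 0.08 = 0.001024
As a percentage: 0.001024 × 100 = 0.102%

0.102%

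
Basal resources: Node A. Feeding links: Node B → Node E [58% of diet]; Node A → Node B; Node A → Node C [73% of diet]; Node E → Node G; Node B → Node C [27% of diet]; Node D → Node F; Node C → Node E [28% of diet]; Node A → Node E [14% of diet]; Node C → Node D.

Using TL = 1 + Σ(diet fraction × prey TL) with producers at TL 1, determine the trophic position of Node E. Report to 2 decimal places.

Node B: 1 + 1 = 2
Node C: 1 + (0.27×2 + 0.73×1) = 2.27
Node D: 1 + 2.27 = 3.27
Node E: 1 + (0.58×2 + 0.14×1 + 0.28×2.27) = 2.9356
Node F: 1 + 3.27 = 4.27
Node G: 1 + 2.9356 = 3.9356

2.94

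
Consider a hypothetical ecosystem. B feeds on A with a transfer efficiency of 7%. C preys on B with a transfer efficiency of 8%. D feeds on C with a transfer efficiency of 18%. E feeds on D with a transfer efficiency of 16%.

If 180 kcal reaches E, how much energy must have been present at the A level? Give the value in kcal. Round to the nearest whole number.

1116071 kcal

Cumulative transfer efficiency: 0.07 × 0.08 × 0.18 × 0.16 = 0.00016128
A energy = 180 / 0.00016128 = 1116071 kcal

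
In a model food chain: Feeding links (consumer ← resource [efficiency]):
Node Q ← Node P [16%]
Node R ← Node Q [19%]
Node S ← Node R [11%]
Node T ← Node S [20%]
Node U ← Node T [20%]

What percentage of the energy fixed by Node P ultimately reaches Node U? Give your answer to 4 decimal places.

0.0134%

Product of link efficiencies: 0.16 × 0.19 × 0.11 × 0.2 × 0.2 = 0.00013376
As a percentage: 0.00013376 × 100 = 0.0134%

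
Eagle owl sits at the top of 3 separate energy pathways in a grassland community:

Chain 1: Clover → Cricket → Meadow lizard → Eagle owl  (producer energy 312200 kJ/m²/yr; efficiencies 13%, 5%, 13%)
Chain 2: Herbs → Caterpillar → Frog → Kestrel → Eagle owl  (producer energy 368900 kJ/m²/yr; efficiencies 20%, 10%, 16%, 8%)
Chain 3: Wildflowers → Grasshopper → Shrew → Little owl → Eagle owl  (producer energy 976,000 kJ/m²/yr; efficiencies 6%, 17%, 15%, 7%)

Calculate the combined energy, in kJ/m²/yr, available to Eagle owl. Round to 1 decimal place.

Chain 1: 312200 × 0.13 × 0.05 × 0.13 = 263.809 kJ/m²/yr
Chain 2: 368900 × 0.2 × 0.1 × 0.16 × 0.08 = 94.4384 kJ/m²/yr
Chain 3: 976000 × 0.06 × 0.17 × 0.15 × 0.07 = 104.5296 kJ/m²/yr
Total at Eagle owl: 263.809 + 94.4384 + 104.5296 = 462.777 kJ/m²/yr

462.8 kJ/m²/yr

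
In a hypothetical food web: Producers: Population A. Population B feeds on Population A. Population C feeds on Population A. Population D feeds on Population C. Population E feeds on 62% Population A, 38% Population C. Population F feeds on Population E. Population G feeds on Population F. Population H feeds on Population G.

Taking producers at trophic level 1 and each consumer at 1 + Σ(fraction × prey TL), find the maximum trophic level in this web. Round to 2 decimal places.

5.38

Population B: 1 + 1 = 2
Population C: 1 + 1 = 2
Population D: 1 + 2 = 3
Population E: 1 + (0.62×1 + 0.38×2) = 2.38
Population F: 1 + 2.38 = 3.38
Population G: 1 + 3.38 = 4.38
Population H: 1 + 4.38 = 5.38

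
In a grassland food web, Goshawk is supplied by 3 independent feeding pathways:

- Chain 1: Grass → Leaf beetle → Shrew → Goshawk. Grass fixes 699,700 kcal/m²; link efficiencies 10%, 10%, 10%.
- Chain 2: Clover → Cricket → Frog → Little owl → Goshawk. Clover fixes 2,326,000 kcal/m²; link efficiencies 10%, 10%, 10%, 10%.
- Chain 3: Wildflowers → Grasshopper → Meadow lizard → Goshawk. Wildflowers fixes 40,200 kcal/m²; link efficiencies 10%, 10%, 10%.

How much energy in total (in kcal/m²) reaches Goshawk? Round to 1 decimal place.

Chain 1: 699700 × 0.1 × 0.1 × 0.1 = 699.7 kcal/m²
Chain 2: 2326000 × 0.1 × 0.1 × 0.1 × 0.1 = 232.6 kcal/m²
Chain 3: 40200 × 0.1 × 0.1 × 0.1 = 40.2 kcal/m²
Total at Goshawk: 699.7 + 232.6 + 40.2 = 972.5 kcal/m²

972.5 kcal/m²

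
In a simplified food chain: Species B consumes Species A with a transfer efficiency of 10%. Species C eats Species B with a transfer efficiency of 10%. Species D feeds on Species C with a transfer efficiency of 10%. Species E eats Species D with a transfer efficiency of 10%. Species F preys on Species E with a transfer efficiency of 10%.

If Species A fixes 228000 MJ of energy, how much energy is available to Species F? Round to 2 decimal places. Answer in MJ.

2.28 MJ

Species B: 228000 × 0.1 = 22800 MJ
Species C: 22800 × 0.1 = 2280 MJ
Species D: 2280 × 0.1 = 228 MJ
Species E: 228 × 0.1 = 22.8 MJ
Species F: 22.8 × 0.1 = 2.28 MJ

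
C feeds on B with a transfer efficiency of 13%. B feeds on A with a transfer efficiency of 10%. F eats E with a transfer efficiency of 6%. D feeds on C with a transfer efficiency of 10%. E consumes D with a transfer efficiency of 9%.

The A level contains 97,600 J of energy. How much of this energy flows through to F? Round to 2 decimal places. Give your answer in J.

B: 97600 × 0.1 = 9760 J
C: 9760 × 0.13 = 1268.8 J
D: 1268.8 × 0.1 = 126.88 J
E: 126.88 × 0.09 = 11.4192 J
F: 11.4192 × 0.06 = 0.685152 J

0.69 J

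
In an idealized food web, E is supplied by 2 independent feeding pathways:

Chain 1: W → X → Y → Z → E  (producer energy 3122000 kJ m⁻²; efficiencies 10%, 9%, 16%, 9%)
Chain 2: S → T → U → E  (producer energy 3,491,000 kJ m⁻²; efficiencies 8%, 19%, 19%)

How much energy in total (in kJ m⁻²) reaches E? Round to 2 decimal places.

10486.62 kJ m⁻²

Chain 1: 3122000 × 0.1 × 0.09 × 0.16 × 0.09 = 404.6112 kJ m⁻²
Chain 2: 3491000 × 0.08 × 0.19 × 0.19 = 10082.008 kJ m⁻²
Total at E: 404.6112 + 10082.008 = 10486.6192 kJ m⁻²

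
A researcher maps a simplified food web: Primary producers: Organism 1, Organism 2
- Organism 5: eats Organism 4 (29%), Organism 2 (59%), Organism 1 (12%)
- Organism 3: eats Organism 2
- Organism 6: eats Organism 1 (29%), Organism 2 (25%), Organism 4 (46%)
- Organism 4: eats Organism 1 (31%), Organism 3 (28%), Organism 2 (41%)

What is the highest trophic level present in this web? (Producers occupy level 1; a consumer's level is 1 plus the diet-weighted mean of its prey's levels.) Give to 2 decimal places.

2.59

Organism 3: 1 + 1 = 2
Organism 4: 1 + (0.31×1 + 0.28×2 + 0.41×1) = 2.28
Organism 5: 1 + (0.29×2.28 + 0.59×1 + 0.12×1) = 2.3712
Organism 6: 1 + (0.29×1 + 0.25×1 + 0.46×2.28) = 2.5888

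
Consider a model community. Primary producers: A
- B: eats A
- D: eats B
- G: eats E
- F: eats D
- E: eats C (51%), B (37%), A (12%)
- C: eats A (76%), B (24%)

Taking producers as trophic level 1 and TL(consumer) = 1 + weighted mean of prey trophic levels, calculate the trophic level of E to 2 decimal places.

B: 1 + 1 = 2
C: 1 + (0.76×1 + 0.24×2) = 2.24
D: 1 + 2 = 3
E: 1 + (0.51×2.24 + 0.37×2 + 0.12×1) = 3.0024
F: 1 + 3 = 4
G: 1 + 3.0024 = 4.0024

3.00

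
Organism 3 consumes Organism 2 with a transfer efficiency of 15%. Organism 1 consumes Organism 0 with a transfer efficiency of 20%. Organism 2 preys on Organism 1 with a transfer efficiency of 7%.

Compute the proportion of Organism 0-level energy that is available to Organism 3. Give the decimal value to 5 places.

0.00210

Product of link efficiencies: 0.2 × 0.07 × 0.15 = 0.0021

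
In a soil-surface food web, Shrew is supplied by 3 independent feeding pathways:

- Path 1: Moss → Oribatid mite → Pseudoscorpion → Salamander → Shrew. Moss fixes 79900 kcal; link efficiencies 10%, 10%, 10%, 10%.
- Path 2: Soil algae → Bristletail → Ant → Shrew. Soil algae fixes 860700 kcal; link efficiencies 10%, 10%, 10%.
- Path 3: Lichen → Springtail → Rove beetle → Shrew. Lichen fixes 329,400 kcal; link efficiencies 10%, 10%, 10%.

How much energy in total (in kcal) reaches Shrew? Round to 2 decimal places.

1198.09 kcal

Path 1: 79900 × 0.1 × 0.1 × 0.1 × 0.1 = 7.99 kcal
Path 2: 860700 × 0.1 × 0.1 × 0.1 = 860.7 kcal
Path 3: 329400 × 0.1 × 0.1 × 0.1 = 329.4 kcal
Total at Shrew: 7.99 + 860.7 + 329.4 = 1198.09 kcal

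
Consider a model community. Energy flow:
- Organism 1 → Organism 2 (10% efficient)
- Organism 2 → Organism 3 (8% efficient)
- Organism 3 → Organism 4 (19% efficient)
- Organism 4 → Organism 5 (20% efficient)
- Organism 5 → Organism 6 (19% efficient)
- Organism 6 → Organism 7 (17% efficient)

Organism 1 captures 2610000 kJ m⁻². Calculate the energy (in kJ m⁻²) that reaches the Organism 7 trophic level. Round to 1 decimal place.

25.6 kJ m⁻²

Organism 2: 2610000 × 0.1 = 261000 kJ m⁻²
Organism 3: 261000 × 0.08 = 20880 kJ m⁻²
Organism 4: 20880 × 0.19 = 3967.2 kJ m⁻²
Organism 5: 3967.2 × 0.2 = 793.44 kJ m⁻²
Organism 6: 793.44 × 0.19 = 150.7536 kJ m⁻²
Organism 7: 150.7536 × 0.17 = 25.628112 kJ m⁻²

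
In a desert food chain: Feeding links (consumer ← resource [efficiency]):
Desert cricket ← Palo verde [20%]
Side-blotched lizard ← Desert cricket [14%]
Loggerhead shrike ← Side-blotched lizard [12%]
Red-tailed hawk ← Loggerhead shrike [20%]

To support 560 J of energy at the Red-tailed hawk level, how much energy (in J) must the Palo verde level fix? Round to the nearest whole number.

833333 J

Cumulative transfer efficiency: 0.2 × 0.14 × 0.12 × 0.2 = 0.000672
Palo verde energy = 560 / 0.000672 = 833333 J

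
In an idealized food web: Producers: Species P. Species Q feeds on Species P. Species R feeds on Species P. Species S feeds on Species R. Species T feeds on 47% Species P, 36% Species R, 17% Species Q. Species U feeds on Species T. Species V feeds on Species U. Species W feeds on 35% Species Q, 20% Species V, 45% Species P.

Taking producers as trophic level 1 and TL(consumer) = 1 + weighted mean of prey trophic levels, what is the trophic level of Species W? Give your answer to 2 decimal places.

3.06

Species Q: 1 + 1 = 2
Species R: 1 + 1 = 2
Species S: 1 + 2 = 3
Species T: 1 + (0.47×1 + 0.36×2 + 0.17×2) = 2.53
Species U: 1 + 2.53 = 3.53
Species V: 1 + 3.53 = 4.53
Species W: 1 + (0.35×2 + 0.2×4.53 + 0.45×1) = 3.056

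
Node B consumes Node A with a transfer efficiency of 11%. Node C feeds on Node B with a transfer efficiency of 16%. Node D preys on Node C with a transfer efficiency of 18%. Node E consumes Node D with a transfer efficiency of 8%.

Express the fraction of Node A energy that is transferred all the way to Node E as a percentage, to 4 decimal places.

0.0253%

Product of link efficiencies: 0.11 × 0.16 × 0.18 × 0.08 = 0.00025344
As a percentage: 0.00025344 × 100 = 0.0253%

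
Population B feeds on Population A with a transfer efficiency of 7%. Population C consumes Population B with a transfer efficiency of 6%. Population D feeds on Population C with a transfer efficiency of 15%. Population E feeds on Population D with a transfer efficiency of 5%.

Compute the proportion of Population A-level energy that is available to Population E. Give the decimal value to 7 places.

Product of link efficiencies: 0.07 × 0.06 × 0.15 × 0.05 = 0.0000315

0.0000315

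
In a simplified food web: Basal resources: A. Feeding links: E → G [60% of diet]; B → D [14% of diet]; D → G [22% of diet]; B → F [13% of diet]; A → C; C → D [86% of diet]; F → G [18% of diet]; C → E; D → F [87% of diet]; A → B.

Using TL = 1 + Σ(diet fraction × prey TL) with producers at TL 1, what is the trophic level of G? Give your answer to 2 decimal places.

B: 1 + 1 = 2
C: 1 + 1 = 2
D: 1 + (0.14×2 + 0.86×2) = 3
E: 1 + 2 = 3
F: 1 + (0.87×3 + 0.13×2) = 3.87
G: 1 + (0.18×3.87 + 0.22×3 + 0.6×3) = 4.1566

4.16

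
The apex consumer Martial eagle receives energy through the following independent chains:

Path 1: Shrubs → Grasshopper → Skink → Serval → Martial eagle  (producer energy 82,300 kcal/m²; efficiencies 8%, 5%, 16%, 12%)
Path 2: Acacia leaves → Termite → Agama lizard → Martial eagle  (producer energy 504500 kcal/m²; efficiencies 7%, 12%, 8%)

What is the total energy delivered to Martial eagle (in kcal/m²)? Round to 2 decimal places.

345.34 kcal/m²

Path 1: 82300 × 0.08 × 0.05 × 0.16 × 0.12 = 6.32064 kcal/m²
Path 2: 504500 × 0.07 × 0.12 × 0.08 = 339.024 kcal/m²
Total at Martial eagle: 6.32064 + 339.024 = 345.34464 kcal/m²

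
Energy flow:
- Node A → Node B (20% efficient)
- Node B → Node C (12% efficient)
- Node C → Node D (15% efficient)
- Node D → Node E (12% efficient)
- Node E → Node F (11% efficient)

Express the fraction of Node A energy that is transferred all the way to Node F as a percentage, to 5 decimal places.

0.00475%

Product of link efficiencies: 0.2 × 0.12 × 0.15 × 0.12 × 0.11 = 0.00004752
As a percentage: 0.00004752 × 100 = 0.00475%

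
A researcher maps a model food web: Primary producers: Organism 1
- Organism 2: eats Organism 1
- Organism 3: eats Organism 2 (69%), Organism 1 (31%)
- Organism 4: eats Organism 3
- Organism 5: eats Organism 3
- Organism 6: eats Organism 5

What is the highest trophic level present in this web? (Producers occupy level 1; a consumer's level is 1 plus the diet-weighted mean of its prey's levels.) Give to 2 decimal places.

4.69

Organism 2: 1 + 1 = 2
Organism 3: 1 + (0.69×2 + 0.31×1) = 2.69
Organism 4: 1 + 2.69 = 3.69
Organism 5: 1 + 2.69 = 3.69
Organism 6: 1 + 3.69 = 4.69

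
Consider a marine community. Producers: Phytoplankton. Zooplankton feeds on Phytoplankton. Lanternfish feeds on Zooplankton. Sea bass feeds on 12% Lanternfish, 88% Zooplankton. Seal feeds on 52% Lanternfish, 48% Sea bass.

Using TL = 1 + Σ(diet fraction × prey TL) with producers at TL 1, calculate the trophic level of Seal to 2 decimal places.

Zooplankton: 1 + 1 = 2
Lanternfish: 1 + 2 = 3
Sea bass: 1 + (0.12×3 + 0.88×2) = 3.12
Seal: 1 + (0.52×3 + 0.48×3.12) = 4.0576

4.06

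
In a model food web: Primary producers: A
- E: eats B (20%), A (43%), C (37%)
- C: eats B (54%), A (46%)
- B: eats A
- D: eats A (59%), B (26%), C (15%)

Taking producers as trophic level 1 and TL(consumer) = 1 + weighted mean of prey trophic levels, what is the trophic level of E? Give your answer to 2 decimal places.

B: 1 + 1 = 2
C: 1 + (0.54×2 + 0.46×1) = 2.54
D: 1 + (0.59×1 + 0.26×2 + 0.15×2.54) = 2.491
E: 1 + (0.2×2 + 0.43×1 + 0.37×2.54) = 2.7698

2.77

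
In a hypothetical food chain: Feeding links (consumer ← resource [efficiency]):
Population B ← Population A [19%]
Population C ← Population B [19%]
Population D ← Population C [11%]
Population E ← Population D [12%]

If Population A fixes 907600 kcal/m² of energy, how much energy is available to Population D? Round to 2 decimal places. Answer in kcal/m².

3604.08 kcal/m²

Population B: 907600 × 0.19 = 172444 kcal/m²
Population C: 172444 × 0.19 = 32764.36 kcal/m²
Population D: 32764.36 × 0.11 = 3604.0796 kcal/m²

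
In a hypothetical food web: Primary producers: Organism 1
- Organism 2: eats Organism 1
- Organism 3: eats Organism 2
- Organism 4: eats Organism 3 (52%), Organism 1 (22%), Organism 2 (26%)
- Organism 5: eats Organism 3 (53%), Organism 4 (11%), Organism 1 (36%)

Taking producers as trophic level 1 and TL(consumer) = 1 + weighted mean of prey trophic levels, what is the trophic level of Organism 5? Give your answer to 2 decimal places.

3.31

Organism 2: 1 + 1 = 2
Organism 3: 1 + 2 = 3
Organism 4: 1 + (0.52×3 + 0.22×1 + 0.26×2) = 3.3
Organism 5: 1 + (0.53×3 + 0.11×3.3 + 0.36×1) = 3.313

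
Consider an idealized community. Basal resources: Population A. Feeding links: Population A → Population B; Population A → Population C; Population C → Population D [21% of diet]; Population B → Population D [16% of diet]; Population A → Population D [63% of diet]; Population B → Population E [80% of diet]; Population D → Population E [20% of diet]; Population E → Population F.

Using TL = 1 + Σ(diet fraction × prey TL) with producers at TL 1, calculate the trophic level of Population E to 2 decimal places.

3.07

Population B: 1 + 1 = 2
Population C: 1 + 1 = 2
Population D: 1 + (0.21×2 + 0.16×2 + 0.63×1) = 2.37
Population E: 1 + (0.8×2 + 0.2×2.37) = 3.074
Population F: 1 + 3.074 = 4.074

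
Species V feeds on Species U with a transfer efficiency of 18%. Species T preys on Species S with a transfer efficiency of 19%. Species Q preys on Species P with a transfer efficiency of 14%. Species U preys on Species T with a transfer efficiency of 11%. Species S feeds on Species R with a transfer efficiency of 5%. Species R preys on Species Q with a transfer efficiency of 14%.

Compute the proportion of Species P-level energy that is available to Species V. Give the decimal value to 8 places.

0.00000369

Product of link efficiencies: 0.14 × 0.14 × 0.05 × 0.19 × 0.11 × 0.18 = 0.00000368676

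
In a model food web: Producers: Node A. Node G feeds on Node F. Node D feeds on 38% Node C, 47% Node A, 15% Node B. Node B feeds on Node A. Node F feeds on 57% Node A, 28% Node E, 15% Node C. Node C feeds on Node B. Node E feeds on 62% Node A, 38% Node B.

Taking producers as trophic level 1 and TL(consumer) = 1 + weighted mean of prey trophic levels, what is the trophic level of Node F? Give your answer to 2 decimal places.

2.69

Node B: 1 + 1 = 2
Node C: 1 + 2 = 3
Node D: 1 + (0.38×3 + 0.47×1 + 0.15×2) = 2.91
Node E: 1 + (0.62×1 + 0.38×2) = 2.38
Node F: 1 + (0.57×1 + 0.28×2.38 + 0.15×3) = 2.6864
Node G: 1 + 2.6864 = 3.6864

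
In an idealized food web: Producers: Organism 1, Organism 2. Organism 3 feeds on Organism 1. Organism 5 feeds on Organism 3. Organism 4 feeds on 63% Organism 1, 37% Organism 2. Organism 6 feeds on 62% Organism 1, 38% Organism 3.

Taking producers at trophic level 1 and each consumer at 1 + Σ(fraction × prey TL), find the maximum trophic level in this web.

Organism 3: 1 + 1 = 2
Organism 4: 1 + (0.63×1 + 0.37×1) = 2
Organism 5: 1 + 2 = 3
Organism 6: 1 + (0.62×1 + 0.38×2) = 2.38

3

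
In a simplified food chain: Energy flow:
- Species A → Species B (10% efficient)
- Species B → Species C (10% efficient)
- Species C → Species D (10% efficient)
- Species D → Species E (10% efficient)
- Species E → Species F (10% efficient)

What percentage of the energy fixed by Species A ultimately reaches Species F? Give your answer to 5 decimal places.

Product of link efficiencies: 0.1 × 0.1 × 0.1 × 0.1 × 0.1 = 0.00001
As a percentage: 0.00001 × 100 = 0.00100%

0.00100%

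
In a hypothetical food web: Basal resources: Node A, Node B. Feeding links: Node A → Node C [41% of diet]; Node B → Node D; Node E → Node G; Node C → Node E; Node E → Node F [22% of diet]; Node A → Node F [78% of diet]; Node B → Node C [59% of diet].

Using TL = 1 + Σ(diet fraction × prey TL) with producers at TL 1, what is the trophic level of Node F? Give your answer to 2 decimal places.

Node C: 1 + (0.41×1 + 0.59×1) = 2
Node D: 1 + 1 = 2
Node E: 1 + 2 = 3
Node F: 1 + (0.78×1 + 0.22×3) = 2.44
Node G: 1 + 3 = 4

2.44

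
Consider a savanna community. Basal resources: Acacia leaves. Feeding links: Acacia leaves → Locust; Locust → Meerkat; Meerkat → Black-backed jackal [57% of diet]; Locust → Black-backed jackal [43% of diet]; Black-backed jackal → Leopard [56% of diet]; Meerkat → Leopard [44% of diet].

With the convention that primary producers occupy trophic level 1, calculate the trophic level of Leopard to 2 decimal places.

Locust: 1 + 1 = 2
Meerkat: 1 + 2 = 3
Black-backed jackal: 1 + (0.57×3 + 0.43×2) = 3.57
Leopard: 1 + (0.56×3.57 + 0.44×3) = 4.3192

4.32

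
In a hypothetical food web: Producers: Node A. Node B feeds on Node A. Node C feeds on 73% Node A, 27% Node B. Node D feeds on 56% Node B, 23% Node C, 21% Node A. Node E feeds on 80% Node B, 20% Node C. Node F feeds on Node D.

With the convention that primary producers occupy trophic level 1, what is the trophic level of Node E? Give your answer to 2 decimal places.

3.05

Node B: 1 + 1 = 2
Node C: 1 + (0.73×1 + 0.27×2) = 2.27
Node D: 1 + (0.56×2 + 0.23×2.27 + 0.21×1) = 2.8521
Node E: 1 + (0.8×2 + 0.2×2.27) = 3.054
Node F: 1 + 2.8521 = 3.8521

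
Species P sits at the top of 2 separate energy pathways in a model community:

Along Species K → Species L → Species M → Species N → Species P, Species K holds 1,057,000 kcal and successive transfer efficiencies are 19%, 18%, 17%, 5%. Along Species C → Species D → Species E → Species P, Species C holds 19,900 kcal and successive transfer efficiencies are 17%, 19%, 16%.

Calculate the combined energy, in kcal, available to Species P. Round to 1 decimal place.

410.1 kcal

Via Species K: 1057000 × 0.19 × 0.18 × 0.17 × 0.05 = 307.2699 kcal
Via Species C: 19900 × 0.17 × 0.19 × 0.16 = 102.8432 kcal
Total at Species P: 307.2699 + 102.8432 = 410.1131 kcal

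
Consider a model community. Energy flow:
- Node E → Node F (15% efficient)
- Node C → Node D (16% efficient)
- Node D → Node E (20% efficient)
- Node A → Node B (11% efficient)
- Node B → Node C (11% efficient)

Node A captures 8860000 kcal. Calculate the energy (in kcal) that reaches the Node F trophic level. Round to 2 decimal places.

514.59 kcal

Node B: 8860000 × 0.11 = 974600 kcal
Node C: 974600 × 0.11 = 107206 kcal
Node D: 107206 × 0.16 = 17152.96 kcal
Node E: 17152.96 × 0.2 = 3430.592 kcal
Node F: 3430.592 × 0.15 = 514.5888 kcal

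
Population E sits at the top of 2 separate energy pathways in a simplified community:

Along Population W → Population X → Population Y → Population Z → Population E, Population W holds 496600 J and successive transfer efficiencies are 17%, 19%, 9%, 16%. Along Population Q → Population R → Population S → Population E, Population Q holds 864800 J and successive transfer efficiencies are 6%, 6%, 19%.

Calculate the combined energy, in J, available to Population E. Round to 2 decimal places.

Via Population W: 496600 × 0.17 × 0.19 × 0.09 × 0.16 = 230.978592 J
Via Population Q: 864800 × 0.06 × 0.06 × 0.19 = 591.5232 J
Total at Population E: 230.978592 + 591.5232 = 822.501792 J

822.50 J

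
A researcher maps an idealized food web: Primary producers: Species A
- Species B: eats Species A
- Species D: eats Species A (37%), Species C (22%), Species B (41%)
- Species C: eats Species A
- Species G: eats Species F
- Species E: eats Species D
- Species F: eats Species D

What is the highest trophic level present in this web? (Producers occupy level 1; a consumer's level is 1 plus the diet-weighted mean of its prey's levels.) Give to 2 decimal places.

4.63

Species B: 1 + 1 = 2
Species C: 1 + 1 = 2
Species D: 1 + (0.37×1 + 0.22×2 + 0.41×2) = 2.63
Species E: 1 + 2.63 = 3.63
Species F: 1 + 2.63 = 3.63
Species G: 1 + 3.63 = 4.63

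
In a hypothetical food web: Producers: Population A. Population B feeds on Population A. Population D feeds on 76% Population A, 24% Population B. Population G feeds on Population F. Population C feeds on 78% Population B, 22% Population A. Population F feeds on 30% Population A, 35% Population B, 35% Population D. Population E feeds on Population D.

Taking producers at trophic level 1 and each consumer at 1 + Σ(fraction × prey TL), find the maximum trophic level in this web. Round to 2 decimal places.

3.78

Population B: 1 + 1 = 2
Population C: 1 + (0.78×2 + 0.22×1) = 2.78
Population D: 1 + (0.76×1 + 0.24×2) = 2.24
Population E: 1 + 2.24 = 3.24
Population F: 1 + (0.3×1 + 0.35×2 + 0.35×2.24) = 2.784
Population G: 1 + 2.784 = 3.784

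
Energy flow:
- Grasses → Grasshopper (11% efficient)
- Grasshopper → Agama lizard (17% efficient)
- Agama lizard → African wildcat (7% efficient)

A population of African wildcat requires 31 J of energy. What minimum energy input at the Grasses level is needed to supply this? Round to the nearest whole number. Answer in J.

23682 J

Cumulative transfer efficiency: 0.11 × 0.17 × 0.07 = 0.001309
Grasses energy = 31 / 0.001309 = 23682 J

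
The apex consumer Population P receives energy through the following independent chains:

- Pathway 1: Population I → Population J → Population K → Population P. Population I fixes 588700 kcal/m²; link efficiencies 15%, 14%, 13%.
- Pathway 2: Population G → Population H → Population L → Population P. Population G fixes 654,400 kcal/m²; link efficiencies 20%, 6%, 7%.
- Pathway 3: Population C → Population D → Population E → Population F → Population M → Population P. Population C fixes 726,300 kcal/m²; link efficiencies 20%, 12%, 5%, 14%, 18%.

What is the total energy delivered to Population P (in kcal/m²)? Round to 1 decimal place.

2178.8 kcal/m²

Pathway 1: 588700 × 0.15 × 0.14 × 0.13 = 1607.151 kcal/m²
Pathway 2: 654400 × 0.2 × 0.06 × 0.07 = 549.696 kcal/m²
Pathway 3: 726300 × 0.2 × 0.12 × 0.05 × 0.14 × 0.18 = 21.963312 kcal/m²
Total at Population P: 1607.151 + 549.696 + 21.963312 = 2178.810312 kcal/m²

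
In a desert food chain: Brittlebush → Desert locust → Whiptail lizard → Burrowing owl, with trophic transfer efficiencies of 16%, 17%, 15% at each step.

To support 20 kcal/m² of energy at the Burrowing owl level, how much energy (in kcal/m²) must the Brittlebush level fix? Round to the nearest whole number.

4902 kcal/m²

Cumulative transfer efficiency: 0.16 × 0.17 × 0.15 = 0.00408
Brittlebush energy = 20 / 0.00408 = 4902 kcal/m²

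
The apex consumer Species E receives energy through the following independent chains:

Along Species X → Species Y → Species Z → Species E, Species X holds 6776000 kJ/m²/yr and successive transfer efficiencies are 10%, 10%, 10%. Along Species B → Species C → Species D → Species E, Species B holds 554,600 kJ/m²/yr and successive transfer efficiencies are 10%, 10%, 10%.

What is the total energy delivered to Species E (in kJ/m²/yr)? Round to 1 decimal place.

7330.6 kJ/m²/yr

Via Species X: 6776000 × 0.1 × 0.1 × 0.1 = 6776 kJ/m²/yr
Via Species B: 554600 × 0.1 × 0.1 × 0.1 = 554.6 kJ/m²/yr
Total at Species E: 6776 + 554.6 = 7330.6 kJ/m²/yr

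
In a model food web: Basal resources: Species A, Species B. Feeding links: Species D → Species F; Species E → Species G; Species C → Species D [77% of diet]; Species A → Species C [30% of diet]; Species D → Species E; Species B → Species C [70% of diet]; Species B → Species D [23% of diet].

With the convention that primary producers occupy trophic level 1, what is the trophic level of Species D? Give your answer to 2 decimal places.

Species C: 1 + (0.7×1 + 0.3×1) = 2
Species D: 1 + (0.23×1 + 0.77×2) = 2.77
Species E: 1 + 2.77 = 3.77
Species F: 1 + 2.77 = 3.77
Species G: 1 + 3.77 = 4.77

2.77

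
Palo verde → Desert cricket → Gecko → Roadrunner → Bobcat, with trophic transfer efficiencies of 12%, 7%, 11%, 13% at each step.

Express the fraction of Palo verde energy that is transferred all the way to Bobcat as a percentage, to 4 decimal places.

0.0120%

Product of link efficiencies: 0.12 × 0.07 × 0.11 × 0.13 = 0.00012012
As a percentage: 0.00012012 × 100 = 0.0120%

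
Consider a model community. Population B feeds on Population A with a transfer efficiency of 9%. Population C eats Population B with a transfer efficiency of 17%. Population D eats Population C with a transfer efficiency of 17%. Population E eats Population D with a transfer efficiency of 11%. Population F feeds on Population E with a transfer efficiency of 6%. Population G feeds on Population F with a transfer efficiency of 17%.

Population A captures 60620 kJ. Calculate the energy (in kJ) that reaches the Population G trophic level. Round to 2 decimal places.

0.18 kJ

Population B: 60620 × 0.09 = 5455.8 kJ
Population C: 5455.8 × 0.17 = 927.486 kJ
Population D: 927.486 × 0.17 = 157.67262 kJ
Population E: 157.67262 × 0.11 = 17.3439882 kJ
Population F: 17.3439882 × 0.06 = 1.040639292 kJ
Population G: 1.040639292 × 0.17 = 0.17690867964 kJ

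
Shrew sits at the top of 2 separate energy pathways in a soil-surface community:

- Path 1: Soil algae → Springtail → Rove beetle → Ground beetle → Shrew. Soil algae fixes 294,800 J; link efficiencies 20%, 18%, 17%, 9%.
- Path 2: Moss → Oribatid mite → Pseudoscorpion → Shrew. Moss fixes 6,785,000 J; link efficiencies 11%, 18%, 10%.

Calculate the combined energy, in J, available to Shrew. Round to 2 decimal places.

Path 1: 294800 × 0.2 × 0.18 × 0.17 × 0.09 = 162.37584 J
Path 2: 6785000 × 0.11 × 0.18 × 0.1 = 13434.3 J
Total at Shrew: 162.37584 + 13434.3 = 13596.67584 J

13596.68 J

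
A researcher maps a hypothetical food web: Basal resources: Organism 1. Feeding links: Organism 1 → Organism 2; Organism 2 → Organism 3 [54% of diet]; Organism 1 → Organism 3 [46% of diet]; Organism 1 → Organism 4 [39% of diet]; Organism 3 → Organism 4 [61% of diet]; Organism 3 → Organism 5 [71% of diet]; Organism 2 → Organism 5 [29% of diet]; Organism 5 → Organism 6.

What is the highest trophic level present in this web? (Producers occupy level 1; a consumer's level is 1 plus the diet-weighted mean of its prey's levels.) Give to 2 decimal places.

Organism 2: 1 + 1 = 2
Organism 3: 1 + (0.54×2 + 0.46×1) = 2.54
Organism 4: 1 + (0.39×1 + 0.61×2.54) = 2.9394
Organism 5: 1 + (0.71×2.54 + 0.29×2) = 3.3834
Organism 6: 1 + 3.3834 = 4.3834

4.38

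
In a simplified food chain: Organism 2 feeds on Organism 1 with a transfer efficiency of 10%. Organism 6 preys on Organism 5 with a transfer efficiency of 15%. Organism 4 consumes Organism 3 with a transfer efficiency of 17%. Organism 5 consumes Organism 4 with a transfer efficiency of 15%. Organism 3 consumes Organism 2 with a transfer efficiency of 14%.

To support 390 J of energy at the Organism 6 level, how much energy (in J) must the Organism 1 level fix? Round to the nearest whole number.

Cumulative transfer efficiency: 0.1 × 0.14 × 0.17 × 0.15 × 0.15 = 0.00005355
Organism 1 energy = 390 / 0.00005355 = 7282913 J

7282913 J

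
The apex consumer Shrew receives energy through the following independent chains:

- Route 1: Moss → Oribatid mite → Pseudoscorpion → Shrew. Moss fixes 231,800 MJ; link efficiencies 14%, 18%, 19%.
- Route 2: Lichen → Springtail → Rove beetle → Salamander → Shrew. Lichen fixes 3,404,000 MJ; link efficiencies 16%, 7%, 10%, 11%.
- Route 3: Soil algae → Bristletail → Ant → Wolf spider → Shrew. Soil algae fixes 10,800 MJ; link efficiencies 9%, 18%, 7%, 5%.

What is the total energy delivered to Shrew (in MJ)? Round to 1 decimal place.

1529.8 MJ

Route 1: 231800 × 0.14 × 0.18 × 0.19 = 1109.8584 MJ
Route 2: 3404000 × 0.16 × 0.07 × 0.1 × 0.11 = 419.3728 MJ
Route 3: 10800 × 0.09 × 0.18 × 0.07 × 0.05 = 0.61236 MJ
Total at Shrew: 1109.8584 + 419.3728 + 0.61236 = 1529.84356 MJ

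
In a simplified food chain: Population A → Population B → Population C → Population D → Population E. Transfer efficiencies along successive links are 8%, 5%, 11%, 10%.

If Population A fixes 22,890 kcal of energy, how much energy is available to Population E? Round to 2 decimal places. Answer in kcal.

1.01 kcal

Population B: 22890 × 0.08 = 1831.2 kcal
Population C: 1831.2 × 0.05 = 91.56 kcal
Population D: 91.56 × 0.11 = 10.0716 kcal
Population E: 10.0716 × 0.1 = 1.00716 kcal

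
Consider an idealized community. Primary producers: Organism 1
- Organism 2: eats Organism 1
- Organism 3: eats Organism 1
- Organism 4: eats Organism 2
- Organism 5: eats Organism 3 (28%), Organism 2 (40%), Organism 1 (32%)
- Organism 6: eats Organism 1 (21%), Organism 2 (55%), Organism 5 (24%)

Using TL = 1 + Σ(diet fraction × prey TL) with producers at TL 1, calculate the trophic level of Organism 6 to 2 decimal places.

2.95

Organism 2: 1 + 1 = 2
Organism 3: 1 + 1 = 2
Organism 4: 1 + 2 = 3
Organism 5: 1 + (0.28×2 + 0.4×2 + 0.32×1) = 2.68
Organism 6: 1 + (0.21×1 + 0.55×2 + 0.24×2.68) = 2.9532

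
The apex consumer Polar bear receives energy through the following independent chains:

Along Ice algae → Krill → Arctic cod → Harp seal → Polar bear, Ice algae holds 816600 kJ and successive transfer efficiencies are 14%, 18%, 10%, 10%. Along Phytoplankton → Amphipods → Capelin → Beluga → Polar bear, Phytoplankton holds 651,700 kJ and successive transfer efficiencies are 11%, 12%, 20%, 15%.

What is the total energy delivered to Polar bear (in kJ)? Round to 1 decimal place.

463.9 kJ

Via Ice algae: 816600 × 0.14 × 0.18 × 0.1 × 0.1 = 205.7832 kJ
Via Phytoplankton: 651700 × 0.11 × 0.12 × 0.2 × 0.15 = 258.0732 kJ
Total at Polar bear: 205.7832 + 258.0732 = 463.8564 kJ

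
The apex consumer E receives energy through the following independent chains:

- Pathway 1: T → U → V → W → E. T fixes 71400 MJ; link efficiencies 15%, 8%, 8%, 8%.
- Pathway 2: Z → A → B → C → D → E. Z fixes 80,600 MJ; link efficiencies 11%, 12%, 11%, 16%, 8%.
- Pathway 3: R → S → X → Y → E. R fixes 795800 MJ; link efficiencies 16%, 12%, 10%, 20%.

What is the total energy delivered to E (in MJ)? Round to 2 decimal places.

312.57 MJ

Pathway 1: 71400 × 0.15 × 0.08 × 0.08 × 0.08 = 5.48352 MJ
Pathway 2: 80600 × 0.11 × 0.12 × 0.11 × 0.16 × 0.08 = 1.49799936 MJ
Pathway 3: 795800 × 0.16 × 0.12 × 0.1 × 0.2 = 305.5872 MJ
Total at E: 5.48352 + 1.49799936 + 305.5872 = 312.56871936 MJ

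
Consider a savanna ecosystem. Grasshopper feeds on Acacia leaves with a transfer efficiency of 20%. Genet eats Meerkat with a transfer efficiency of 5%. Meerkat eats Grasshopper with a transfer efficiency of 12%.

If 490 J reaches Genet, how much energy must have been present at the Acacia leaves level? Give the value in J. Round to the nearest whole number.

Cumulative transfer efficiency: 0.2 × 0.12 × 0.05 = 0.0012
Acacia leaves energy = 490 / 0.0012 = 408333 J

408333 J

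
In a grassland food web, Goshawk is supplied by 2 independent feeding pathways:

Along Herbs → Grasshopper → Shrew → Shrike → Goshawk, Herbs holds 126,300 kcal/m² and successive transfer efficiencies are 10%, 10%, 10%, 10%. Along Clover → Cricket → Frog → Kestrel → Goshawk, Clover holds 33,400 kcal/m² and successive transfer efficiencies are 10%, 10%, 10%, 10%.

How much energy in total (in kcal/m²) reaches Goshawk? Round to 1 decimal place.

Via Herbs: 126300 × 0.1 × 0.1 × 0.1 × 0.1 = 12.63 kcal/m²
Via Clover: 33400 × 0.1 × 0.1 × 0.1 × 0.1 = 3.34 kcal/m²
Total at Goshawk: 12.63 + 3.34 = 15.97 kcal/m²

16.0 kcal/m²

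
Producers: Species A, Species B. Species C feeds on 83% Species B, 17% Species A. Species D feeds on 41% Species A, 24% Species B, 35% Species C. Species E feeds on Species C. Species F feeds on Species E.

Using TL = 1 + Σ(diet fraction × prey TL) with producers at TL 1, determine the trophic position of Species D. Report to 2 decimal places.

Species C: 1 + (0.83×1 + 0.17×1) = 2
Species D: 1 + (0.41×1 + 0.24×1 + 0.35×2) = 2.35
Species E: 1 + 2 = 3
Species F: 1 + 3 = 4

2.35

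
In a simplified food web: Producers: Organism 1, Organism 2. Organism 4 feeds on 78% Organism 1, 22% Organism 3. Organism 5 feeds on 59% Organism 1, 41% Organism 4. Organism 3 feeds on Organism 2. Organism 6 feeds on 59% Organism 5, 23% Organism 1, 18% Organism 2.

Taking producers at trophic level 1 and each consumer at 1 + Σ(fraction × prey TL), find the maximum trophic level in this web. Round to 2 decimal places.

2.89

Organism 3: 1 + 1 = 2
Organism 4: 1 + (0.78×1 + 0.22×2) = 2.22
Organism 5: 1 + (0.59×1 + 0.41×2.22) = 2.5002
Organism 6: 1 + (0.59×2.5002 + 0.23×1 + 0.18×1) = 2.885118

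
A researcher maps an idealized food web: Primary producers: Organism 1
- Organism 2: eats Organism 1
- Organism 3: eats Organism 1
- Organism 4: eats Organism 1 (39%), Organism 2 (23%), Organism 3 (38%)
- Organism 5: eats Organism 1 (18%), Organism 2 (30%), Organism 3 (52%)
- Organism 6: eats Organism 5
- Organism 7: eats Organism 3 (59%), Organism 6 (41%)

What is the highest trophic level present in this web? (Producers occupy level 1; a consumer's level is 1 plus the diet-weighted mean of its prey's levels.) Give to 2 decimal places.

Organism 2: 1 + 1 = 2
Organism 3: 1 + 1 = 2
Organism 4: 1 + (0.39×1 + 0.23×2 + 0.38×2) = 2.61
Organism 5: 1 + (0.18×1 + 0.3×2 + 0.52×2) = 2.82
Organism 6: 1 + 2.82 = 3.82
Organism 7: 1 + (0.59×2 + 0.41×3.82) = 3.7462

3.82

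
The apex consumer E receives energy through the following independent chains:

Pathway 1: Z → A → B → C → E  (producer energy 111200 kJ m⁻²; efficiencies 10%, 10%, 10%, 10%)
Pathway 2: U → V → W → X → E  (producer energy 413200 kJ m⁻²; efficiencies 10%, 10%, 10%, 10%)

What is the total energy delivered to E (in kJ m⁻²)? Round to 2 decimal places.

Pathway 1: 111200 × 0.1 × 0.1 × 0.1 × 0.1 = 11.12 kJ m⁻²
Pathway 2: 413200 × 0.1 × 0.1 × 0.1 × 0.1 = 41.32 kJ m⁻²
Total at E: 11.12 + 41.32 = 52.44 kJ m⁻²

52.44 kJ m⁻²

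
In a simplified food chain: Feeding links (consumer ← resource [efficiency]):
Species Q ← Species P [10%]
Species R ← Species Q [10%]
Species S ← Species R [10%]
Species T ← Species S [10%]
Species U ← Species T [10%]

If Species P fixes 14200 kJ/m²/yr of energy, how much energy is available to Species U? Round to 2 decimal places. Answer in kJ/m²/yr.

Species Q: 14200 × 0.1 = 1420 kJ/m²/yr
Species R: 1420 × 0.1 = 142 kJ/m²/yr
Species S: 142 × 0.1 = 14.2 kJ/m²/yr
Species T: 14.2 × 0.1 = 1.42 kJ/m²/yr
Species U: 1.42 × 0.1 = 0.142 kJ/m²/yr

0.14 kJ/m²/yr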